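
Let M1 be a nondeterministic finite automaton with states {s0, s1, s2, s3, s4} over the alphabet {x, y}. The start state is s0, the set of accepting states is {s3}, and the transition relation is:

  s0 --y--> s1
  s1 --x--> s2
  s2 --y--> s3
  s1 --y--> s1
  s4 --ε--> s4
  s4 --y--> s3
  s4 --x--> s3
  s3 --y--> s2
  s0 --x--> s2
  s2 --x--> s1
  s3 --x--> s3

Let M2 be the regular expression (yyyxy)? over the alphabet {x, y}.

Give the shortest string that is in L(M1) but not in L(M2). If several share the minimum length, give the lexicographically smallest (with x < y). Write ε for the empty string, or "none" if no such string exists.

xy

The string xy is accepted by M1 but not by M2.
No shorter string lies in the difference, and xy is the lexicographically first length-2 string in L(M1) \ L(M2).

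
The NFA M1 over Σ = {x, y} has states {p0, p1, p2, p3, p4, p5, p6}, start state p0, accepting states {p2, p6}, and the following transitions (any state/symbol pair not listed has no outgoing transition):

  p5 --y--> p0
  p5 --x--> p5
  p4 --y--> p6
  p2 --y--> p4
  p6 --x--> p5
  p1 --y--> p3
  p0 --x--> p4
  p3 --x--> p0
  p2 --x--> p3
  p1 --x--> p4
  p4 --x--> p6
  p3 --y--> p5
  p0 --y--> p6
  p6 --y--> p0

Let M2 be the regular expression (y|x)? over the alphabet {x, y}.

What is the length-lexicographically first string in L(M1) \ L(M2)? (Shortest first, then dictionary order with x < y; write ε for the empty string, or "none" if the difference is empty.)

xx

The string xx is accepted by M1 but not by M2.
No shorter string lies in the difference, and xx is the lexicographically first length-2 string in L(M1) \ L(M2).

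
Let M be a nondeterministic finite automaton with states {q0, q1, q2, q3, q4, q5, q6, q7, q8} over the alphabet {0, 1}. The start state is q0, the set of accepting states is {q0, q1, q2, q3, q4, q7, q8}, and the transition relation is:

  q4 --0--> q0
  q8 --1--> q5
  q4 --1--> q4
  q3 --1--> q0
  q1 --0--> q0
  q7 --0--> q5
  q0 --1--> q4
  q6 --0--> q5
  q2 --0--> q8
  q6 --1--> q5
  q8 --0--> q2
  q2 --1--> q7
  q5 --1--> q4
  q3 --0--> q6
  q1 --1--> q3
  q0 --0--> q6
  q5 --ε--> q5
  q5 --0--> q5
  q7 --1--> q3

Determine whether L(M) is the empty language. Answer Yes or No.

No

The empty string ε is accepted: the run q0 ends in the accepting state q0.
Since at least one string is accepted, L(M) is not empty.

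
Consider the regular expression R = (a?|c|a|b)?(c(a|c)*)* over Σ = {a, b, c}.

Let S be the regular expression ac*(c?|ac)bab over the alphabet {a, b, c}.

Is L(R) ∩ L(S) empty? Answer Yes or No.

Yes

Converting the expression R to a DFA (subset construction, then merging equivalent states) gives the minimal DFA with states {r0, r1, r2, r3}, start state r0, accepting states {r0, r1, r2} and transitions r0: a→r1, b→r1, c→r2; r1: a→r3, b→r3, c→r2; r2: a→r2, b→r3, c→r2; r3: a→r3, b→r3, c→r3.
Converting the expression S to a DFA (subset construction, then merging equivalent states) gives the minimal DFA with states {s0, s1, s2, s3, s4, s5, s6, s7}, start state s0, accepting states {s7} and transitions s0: a→s1, b→s2, c→s2; s1: a→s3, b→s4, c→s1; s2: a→s2, b→s2, c→s2; s3: a→s2, b→s2, c→s5; s4: a→s6, b→s2, c→s2; s5: a→s2, b→s4, c→s2; s6: a→s2, b→s7, c→s2; s7: a→s2, b→s2, c→s2.
Exploring the product automaton R × S from the start pair (r0, s0), following both machines on each input symbol, reaches 13 state pairs: (r0, s0), (r1, s1), (r1, s2), (r2, s2), (r3, s3), (r3, s4), (r2, s1), (r3, s2), (r3, s5), (r3, s6), (r2, s3), (r3, s7), (r2, s5).
R accepts in {r0, r1, r2} and S accepts in {s7}; no reachable pair has both components accepting, so no string drives both machines to acceptance simultaneously and L(R) ∩ L(S) = ∅.
So no string is accepted by both, and the intersection is empty.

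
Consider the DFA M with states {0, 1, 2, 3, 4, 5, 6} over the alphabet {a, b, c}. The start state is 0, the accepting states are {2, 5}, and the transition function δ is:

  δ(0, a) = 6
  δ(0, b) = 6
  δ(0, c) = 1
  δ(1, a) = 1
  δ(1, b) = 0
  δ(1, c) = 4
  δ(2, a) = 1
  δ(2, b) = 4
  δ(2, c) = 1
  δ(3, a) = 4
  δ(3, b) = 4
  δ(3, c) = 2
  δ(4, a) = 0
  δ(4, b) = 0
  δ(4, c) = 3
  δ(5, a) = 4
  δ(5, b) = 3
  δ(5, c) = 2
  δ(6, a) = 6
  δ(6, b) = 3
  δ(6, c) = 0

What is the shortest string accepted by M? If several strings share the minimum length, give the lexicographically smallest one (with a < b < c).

A breadth-first search from 0 reaches an accepting state first via the path 0 → 6 → 3 → 2 on input abc.
No string of length < 3 is accepted (BFS exhausts all shorter strings without reaching an accepting state), and abc is the lexicographically least accepting string of length 3.

abc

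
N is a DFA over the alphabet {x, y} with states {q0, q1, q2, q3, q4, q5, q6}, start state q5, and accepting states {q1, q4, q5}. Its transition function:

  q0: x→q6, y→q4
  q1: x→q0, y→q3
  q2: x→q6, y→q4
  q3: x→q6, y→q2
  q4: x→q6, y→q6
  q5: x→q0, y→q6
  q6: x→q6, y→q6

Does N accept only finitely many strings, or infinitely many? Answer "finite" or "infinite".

The useful states (reachable from q5 and able to reach an accepting state) are {q0, q4, q5}.
Restricted to these states the transition graph has no cycle, so every accepting path has bounded length and L is finite.

finite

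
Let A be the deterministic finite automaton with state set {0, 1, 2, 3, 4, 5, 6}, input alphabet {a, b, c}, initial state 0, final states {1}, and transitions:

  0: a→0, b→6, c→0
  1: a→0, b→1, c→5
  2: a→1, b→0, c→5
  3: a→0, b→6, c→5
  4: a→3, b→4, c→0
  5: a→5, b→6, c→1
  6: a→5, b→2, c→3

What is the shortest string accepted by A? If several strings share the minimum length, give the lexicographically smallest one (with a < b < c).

bac

A breadth-first search from 0 reaches an accepting state first via the path 0 → 6 → 5 → 1 on input bac.
No string of length < 3 is accepted (BFS exhausts all shorter strings without reaching an accepting state), and bac is the lexicographically least accepting string of length 3.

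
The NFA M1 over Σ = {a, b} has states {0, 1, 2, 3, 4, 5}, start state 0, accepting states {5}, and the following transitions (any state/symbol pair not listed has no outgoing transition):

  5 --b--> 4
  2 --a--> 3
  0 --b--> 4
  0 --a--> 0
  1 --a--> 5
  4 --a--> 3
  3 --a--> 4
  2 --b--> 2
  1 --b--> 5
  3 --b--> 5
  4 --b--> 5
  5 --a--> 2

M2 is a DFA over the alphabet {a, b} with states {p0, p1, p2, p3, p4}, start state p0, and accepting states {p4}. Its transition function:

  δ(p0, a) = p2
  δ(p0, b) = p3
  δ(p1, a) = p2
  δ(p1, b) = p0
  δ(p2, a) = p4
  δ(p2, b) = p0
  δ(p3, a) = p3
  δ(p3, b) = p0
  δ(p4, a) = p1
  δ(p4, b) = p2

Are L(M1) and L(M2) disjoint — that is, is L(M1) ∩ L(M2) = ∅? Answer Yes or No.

Exploring the product automaton M1 × M2 from the start pair (0, p0), following both machines on each input symbol, reaches 20 state pairs: (0, p0), (0, p2), (4, p3), (0, p4), (4, p0), (3, p3), (5, p0), (0, p1), (4, p2), (3, p2), (5, p3), (2, p2), (3, p4), (4, p4), (2, p3), (2, p0), (4, p1), (5, p2), (3, p1), (2, p4).
M1 accepts in {5} and M2 accepts in {p4}; no reachable pair has both components accepting, so no string drives both machines to acceptance simultaneously and L(M1) ∩ L(M2) = ∅.
So no string is accepted by both, and the intersection is empty.

Yes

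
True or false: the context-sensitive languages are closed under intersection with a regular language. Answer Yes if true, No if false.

Every regular language is context-sensitive, and context-sensitive languages are closed under intersection (an LBA runs the DFA check and then the LBA for L on the same linear tape).
So the context-sensitive languages are closed under intersection with a regular language.

Yes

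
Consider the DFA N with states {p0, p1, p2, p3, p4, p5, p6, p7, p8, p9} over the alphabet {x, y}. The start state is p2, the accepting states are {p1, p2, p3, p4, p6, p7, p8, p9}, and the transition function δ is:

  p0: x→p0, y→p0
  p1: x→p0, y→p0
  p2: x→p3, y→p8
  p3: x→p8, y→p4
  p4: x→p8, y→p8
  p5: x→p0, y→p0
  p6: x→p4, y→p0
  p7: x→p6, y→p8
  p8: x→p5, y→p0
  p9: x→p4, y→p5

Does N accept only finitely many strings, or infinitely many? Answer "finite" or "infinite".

The useful states (reachable from p2 and able to reach an accepting state) are {p2, p3, p4, p8}.
Restricted to these states the transition graph has no cycle, so every accepting path has bounded length and L is finite.

finite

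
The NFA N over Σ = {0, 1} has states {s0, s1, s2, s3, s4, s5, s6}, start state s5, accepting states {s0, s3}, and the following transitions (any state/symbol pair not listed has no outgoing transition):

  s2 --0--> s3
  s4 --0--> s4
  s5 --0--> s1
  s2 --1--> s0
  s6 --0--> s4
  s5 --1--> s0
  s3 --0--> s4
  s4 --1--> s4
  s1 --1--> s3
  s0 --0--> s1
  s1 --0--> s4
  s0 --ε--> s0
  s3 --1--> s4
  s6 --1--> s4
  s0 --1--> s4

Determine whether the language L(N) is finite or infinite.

The useful states (reachable from s5 and able to reach an accepting state) are {s0, s1, s3, s5}.
Restricted to these states the transition graph has no cycle, so every accepting path has bounded length and L is finite.

finite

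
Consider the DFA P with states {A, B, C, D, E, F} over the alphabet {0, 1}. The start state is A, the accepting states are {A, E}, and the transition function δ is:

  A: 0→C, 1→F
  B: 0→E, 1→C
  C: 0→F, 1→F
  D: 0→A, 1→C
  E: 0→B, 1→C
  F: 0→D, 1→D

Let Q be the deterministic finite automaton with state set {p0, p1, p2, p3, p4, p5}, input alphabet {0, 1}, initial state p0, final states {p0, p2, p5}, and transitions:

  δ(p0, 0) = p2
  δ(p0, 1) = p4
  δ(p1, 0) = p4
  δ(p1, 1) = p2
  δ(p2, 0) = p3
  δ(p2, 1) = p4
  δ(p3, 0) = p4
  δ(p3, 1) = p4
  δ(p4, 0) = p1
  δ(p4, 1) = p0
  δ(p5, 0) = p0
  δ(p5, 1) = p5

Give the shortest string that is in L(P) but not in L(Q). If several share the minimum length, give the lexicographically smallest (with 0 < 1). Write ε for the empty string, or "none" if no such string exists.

100

The string 100 is accepted by P but not by Q.
No shorter string lies in the difference, and 100 is the lexicographically first length-3 string in L(P) \ L(Q).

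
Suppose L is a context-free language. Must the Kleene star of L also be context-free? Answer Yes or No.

If S₁ is the start symbol of a grammar for L, the grammar with new start symbol S and productions S → S₁S | ε generates L*.
So the context-free languages are closed under Kleene star.

Yes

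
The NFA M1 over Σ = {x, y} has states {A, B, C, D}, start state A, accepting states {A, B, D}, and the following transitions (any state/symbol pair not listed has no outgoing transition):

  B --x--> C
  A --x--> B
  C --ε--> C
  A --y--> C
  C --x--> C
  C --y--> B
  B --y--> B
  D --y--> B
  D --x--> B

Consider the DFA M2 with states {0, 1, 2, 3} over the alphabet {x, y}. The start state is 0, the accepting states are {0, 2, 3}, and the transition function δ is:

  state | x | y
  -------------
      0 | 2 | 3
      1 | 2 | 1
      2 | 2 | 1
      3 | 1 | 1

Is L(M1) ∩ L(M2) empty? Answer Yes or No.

No

The empty string ε is accepted by both M1 and M2.
Hence L(M1) ∩ L(M2) ≠ ∅.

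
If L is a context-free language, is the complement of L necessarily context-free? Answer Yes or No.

CFLs are closed under union, so if they were also closed under complement they would be closed under intersection by De Morgan (L₁ ∩ L₂ is the complement of the union of the complements). But {aⁿbⁿcᵐ} ∩ {aᵐbⁿcⁿ} = {aⁿbⁿcⁿ} is not context-free although both operands are.

No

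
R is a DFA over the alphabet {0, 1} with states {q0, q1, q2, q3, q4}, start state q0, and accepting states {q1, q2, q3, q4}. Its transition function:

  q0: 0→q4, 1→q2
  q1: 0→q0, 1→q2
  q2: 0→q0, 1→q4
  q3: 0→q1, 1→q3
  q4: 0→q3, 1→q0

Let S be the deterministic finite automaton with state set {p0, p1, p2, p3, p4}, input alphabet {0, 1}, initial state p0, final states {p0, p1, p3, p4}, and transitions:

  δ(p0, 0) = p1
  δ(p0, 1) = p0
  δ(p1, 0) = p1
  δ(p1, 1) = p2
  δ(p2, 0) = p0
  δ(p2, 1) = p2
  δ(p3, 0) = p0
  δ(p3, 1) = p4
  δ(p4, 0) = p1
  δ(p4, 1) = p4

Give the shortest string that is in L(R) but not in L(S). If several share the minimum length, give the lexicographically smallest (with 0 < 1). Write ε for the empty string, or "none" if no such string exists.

001

The string 001 is accepted by R but not by S.
No shorter string lies in the difference, and 001 is the lexicographically first length-3 string in L(R) \ L(S).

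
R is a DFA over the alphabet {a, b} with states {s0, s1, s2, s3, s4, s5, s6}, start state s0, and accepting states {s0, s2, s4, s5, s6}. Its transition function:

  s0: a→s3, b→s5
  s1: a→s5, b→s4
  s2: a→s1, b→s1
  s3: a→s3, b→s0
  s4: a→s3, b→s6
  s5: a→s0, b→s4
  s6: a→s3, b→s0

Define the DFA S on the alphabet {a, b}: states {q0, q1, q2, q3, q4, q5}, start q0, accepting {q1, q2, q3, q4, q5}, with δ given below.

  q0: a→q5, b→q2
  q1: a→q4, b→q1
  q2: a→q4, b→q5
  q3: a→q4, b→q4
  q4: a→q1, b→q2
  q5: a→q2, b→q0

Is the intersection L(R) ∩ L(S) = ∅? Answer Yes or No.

No

The string b is accepted by both R and S.
Hence L(R) ∩ L(S) ≠ ∅.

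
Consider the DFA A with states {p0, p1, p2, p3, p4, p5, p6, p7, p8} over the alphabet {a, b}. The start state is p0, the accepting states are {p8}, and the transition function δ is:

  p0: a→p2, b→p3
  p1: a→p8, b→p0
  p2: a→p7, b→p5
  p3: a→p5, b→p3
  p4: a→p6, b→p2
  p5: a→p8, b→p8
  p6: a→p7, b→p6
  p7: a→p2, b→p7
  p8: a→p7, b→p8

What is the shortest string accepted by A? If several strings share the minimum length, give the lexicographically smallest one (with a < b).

A breadth-first search from p0 reaches an accepting state first via the path p0 → p2 → p5 → p8 on input aba.
No string of length < 3 is accepted (BFS exhausts all shorter strings without reaching an accepting state), and aba is the lexicographically least accepting string of length 3.

aba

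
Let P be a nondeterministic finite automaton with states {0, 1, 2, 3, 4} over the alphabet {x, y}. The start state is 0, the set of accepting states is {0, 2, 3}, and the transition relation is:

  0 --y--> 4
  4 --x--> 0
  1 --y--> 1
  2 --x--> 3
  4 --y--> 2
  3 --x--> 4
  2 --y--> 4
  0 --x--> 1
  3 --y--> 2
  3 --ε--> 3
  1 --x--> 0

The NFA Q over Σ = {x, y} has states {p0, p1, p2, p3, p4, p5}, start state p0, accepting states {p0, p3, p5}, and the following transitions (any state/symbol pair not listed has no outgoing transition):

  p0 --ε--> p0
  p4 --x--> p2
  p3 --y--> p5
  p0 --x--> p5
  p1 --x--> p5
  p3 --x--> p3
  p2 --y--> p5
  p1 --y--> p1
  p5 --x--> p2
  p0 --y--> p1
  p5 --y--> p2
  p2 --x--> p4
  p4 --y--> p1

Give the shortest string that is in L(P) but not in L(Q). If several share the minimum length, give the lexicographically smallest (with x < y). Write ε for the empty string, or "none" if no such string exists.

xx

The string xx is accepted by P but not by Q.
No shorter string lies in the difference, and xx is the lexicographically first length-2 string in L(P) \ L(Q).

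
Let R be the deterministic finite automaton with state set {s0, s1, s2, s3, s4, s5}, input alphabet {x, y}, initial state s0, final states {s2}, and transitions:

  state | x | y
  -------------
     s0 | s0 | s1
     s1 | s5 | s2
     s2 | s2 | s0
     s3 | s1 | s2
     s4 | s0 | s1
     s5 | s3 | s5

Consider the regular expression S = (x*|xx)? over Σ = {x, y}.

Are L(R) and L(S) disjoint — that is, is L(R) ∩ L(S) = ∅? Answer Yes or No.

Converting the expression S to a DFA (subset construction, then merging equivalent states) gives the minimal DFA with states {r0, r1}, start state r0, accepting states {r0} and transitions r0: x→r0, y→r1; r1: x→r1, y→r1.
Exploring the product automaton R × S from the start pair (s0, r0), following both machines on each input symbol, reaches 6 state pairs: (s0, r0), (s1, r1), (s5, r1), (s2, r1), (s3, r1), (s0, r1).
R accepts in {s2} and S accepts in {r0}; no reachable pair has both components accepting, so no string drives both machines to acceptance simultaneously and L(R) ∩ L(S) = ∅.
So no string is accepted by both, and the intersection is empty.

Yes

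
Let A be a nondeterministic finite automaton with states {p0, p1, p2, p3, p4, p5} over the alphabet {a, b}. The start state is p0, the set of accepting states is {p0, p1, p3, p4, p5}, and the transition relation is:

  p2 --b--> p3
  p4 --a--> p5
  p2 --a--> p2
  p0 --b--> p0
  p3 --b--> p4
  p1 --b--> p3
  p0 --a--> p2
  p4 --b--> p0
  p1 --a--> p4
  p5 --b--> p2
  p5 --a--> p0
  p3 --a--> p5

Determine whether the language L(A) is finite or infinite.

infinite

State p0 is reachable from the start and can reach an accepting state, and it lies on the cycle p0 → p0.
Traversing that cycle any number of times yields accepted strings of unbounded length, so the language is infinite.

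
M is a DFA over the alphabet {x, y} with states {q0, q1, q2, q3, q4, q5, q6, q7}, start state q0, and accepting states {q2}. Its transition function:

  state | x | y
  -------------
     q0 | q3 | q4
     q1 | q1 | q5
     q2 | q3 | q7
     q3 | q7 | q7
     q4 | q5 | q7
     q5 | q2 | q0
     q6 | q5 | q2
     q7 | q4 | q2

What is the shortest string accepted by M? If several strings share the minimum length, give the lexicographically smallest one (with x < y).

xxy

A breadth-first search from q0 reaches an accepting state first via the path q0 → q3 → q7 → q2 on input xxy.
No string of length < 3 is accepted (BFS exhausts all shorter strings without reaching an accepting state), and xxy is the lexicographically least accepting string of length 3.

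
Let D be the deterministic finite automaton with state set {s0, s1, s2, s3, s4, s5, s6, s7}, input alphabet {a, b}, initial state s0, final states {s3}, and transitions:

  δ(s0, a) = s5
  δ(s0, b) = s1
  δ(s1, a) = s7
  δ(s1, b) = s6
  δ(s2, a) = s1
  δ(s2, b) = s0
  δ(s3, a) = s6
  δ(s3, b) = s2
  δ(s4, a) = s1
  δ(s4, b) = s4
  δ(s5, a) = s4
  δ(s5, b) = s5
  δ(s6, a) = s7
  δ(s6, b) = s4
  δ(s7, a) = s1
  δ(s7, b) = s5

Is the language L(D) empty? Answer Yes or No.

Yes

The states reachable from the start state are {s0, s1, s4, s5, s6, s7}.
None of the accepting states {s3} is reachable, so no string is accepted and L(D) = ∅.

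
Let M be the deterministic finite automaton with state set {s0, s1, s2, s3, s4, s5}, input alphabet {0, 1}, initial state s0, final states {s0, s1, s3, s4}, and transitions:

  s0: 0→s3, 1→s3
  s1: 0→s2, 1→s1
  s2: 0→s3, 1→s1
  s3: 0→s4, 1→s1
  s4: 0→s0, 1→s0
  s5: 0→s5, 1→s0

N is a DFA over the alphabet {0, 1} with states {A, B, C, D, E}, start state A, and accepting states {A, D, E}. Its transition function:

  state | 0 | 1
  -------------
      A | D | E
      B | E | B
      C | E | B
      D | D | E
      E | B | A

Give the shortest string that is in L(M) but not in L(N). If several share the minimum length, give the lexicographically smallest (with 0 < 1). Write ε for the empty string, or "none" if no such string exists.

The string 10 is accepted by M but not by N.
No shorter string lies in the difference, and 10 is the lexicographically first length-2 string in L(M) \ L(N).

10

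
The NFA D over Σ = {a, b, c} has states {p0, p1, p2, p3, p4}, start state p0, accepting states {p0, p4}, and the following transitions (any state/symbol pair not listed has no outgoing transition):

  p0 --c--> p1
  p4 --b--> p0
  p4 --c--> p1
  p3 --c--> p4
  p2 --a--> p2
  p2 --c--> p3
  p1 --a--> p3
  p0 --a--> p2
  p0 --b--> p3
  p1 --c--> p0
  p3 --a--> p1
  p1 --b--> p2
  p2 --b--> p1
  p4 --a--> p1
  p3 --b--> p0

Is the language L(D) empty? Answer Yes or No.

The empty string ε is accepted: the run p0 ends in the accepting state p0.
Since at least one string is accepted, L(D) is not empty.

No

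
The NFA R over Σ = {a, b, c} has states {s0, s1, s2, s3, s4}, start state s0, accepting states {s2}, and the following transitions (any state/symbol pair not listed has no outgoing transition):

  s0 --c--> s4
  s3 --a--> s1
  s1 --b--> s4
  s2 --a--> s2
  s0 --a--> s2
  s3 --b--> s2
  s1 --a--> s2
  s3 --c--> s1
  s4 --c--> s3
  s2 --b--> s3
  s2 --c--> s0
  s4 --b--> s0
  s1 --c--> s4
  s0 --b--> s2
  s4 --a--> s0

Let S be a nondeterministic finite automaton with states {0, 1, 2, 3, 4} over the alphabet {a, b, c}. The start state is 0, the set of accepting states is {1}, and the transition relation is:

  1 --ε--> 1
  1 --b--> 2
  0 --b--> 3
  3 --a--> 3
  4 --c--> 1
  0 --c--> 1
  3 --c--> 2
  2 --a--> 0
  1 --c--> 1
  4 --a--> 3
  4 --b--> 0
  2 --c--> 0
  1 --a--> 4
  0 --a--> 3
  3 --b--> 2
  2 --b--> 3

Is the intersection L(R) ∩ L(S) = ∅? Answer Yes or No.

Yes

Exploring the product automaton R × S from the start pair (s0, 0), following both machines on each input symbol, reaches 22 state pairs: (s0, 0), (s2, 3), (s4, 1), (s3, 2), (s0, 2), (s0, 4), (s3, 1), (s1, 0), (s2, 0), (s4, 0), (s1, 4), (s2, 2), (s1, 1), (s4, 3), (s3, 3), (s0, 1), (s0, 3), (s2, 4), (s4, 2), (s1, 3), (s1, 2), (s3, 0).
R accepts in {s2} and S accepts in {1}; no reachable pair has both components accepting, so no string drives both machines to acceptance simultaneously and L(R) ∩ L(S) = ∅.
So no string is accepted by both, and the intersection is empty.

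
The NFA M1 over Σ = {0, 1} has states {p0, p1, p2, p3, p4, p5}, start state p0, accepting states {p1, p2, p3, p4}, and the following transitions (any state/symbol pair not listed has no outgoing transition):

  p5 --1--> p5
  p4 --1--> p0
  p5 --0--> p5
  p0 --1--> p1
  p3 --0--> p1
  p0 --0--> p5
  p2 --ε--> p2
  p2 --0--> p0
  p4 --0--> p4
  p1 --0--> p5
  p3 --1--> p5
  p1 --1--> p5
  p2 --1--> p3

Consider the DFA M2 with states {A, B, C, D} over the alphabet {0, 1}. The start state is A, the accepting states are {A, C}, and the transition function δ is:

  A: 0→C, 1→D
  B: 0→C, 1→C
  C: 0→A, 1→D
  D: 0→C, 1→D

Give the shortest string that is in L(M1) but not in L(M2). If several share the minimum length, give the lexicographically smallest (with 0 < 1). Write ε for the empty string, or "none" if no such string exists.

1

The string 1 is accepted by M1 but not by M2.
No shorter string lies in the difference, and 1 is the lexicographically first length-1 string in L(M1) \ L(M2).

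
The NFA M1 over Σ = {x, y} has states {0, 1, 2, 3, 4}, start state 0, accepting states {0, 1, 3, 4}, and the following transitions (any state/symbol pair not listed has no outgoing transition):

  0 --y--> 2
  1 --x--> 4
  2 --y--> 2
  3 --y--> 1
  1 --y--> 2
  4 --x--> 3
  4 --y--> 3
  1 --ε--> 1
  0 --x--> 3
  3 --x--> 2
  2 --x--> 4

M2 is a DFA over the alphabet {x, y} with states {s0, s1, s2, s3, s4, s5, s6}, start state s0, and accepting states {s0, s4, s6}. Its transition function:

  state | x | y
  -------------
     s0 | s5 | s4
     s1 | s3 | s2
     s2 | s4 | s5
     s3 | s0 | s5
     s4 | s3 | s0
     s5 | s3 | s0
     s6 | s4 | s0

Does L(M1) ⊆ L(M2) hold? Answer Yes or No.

The string x is in L(M1) but not in L(M2).
So L(M1) ⊄ L(M2).

No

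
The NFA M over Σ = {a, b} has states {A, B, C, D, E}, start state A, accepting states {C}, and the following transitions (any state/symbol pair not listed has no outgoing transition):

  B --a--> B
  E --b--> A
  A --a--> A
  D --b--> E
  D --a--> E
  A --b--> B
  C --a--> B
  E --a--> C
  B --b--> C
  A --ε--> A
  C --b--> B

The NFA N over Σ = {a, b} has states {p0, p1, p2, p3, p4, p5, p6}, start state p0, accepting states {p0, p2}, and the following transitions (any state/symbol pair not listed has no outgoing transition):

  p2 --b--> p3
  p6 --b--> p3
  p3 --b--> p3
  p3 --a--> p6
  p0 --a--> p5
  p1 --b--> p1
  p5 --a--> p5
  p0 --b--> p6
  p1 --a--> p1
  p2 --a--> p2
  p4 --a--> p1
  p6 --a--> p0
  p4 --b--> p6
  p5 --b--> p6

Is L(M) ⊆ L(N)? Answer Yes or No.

The string bb is in L(M) but not in L(N).
So L(M) ⊄ L(N).

No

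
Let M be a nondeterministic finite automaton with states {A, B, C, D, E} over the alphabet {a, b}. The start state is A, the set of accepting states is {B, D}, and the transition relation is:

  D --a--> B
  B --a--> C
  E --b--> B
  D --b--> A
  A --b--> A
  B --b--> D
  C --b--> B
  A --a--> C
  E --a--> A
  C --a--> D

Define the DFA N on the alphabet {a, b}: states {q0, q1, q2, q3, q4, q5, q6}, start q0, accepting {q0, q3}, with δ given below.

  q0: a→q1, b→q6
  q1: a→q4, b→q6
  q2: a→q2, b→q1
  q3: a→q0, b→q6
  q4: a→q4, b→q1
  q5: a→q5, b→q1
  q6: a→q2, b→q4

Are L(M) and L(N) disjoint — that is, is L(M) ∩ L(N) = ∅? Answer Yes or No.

Yes

Exploring the product automaton M × N from the start pair (A, q0), following both machines on each input symbol, reaches 15 state pairs: (A, q0), (C, q1), (A, q6), (D, q4), (B, q6), (C, q2), (A, q4), (B, q4), (A, q1), (D, q2), (B, q1), (C, q4), (D, q1), (B, q2), (D, q6).
M accepts in {B, D} and N accepts in {q0, q3}; no reachable pair has both components accepting, so no string drives both machines to acceptance simultaneously and L(M) ∩ L(N) = ∅.
So no string is accepted by both, and the intersection is empty.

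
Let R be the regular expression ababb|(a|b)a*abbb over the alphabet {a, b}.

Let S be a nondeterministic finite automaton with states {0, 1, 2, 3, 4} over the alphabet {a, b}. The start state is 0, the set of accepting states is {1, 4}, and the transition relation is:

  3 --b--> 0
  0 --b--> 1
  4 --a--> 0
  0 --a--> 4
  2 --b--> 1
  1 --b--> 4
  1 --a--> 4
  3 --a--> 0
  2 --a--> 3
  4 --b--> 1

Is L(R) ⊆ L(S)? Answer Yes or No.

Converting the expression R to a DFA (subset construction, then merging equivalent states) gives the minimal DFA with states {r0, r1, r2, r3, r4, r5, r6, r7, r8}, start state r0, accepting states {r8} and transitions r0: a→r1, b→r2; r1: a→r3, b→r4; r2: a→r3, b→r5; r3: a→r3, b→r6; r4: a→r6, b→r5; r5: a→r5, b→r5; r6: a→r5, b→r7; r7: a→r5, b→r8; r8: a→r5, b→r5.
Exploring the product automaton R × S from the start pair (r0, 0), following both machines on each input symbol, reaches 15 state pairs: (r0, 0), (r1, 4), (r2, 1), (r3, 0), (r4, 1), (r3, 4), (r5, 4), (r6, 1), (r6, 4), (r5, 0), (r5, 1), (r7, 4), (r7, 1), (r8, 1), (r8, 4).
R accepts in {r8} and S accepts in {1, 4}. The reachable pairs whose R-component is accepting are (r8, 1), (r8, 4); in each of them the S-component is accepting too, so the product for L(R) \ L(S) (R-component accepting, S-component rejecting) has no reachable accepting pair and the difference is empty.
Hence every string in L(R) is also in L(S).

Yes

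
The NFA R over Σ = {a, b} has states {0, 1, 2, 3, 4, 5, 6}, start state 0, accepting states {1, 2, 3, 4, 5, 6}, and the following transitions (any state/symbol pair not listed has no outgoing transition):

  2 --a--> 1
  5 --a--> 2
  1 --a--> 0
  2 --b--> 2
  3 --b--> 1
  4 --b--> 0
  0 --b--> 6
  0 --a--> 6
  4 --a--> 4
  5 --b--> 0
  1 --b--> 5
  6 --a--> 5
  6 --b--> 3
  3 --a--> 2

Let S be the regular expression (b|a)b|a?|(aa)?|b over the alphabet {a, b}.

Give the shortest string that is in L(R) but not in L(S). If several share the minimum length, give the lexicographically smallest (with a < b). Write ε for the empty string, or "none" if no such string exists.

ba

The string ba is accepted by R but not by S.
No shorter string lies in the difference, and ba is the lexicographically first length-2 string in L(R) \ L(S).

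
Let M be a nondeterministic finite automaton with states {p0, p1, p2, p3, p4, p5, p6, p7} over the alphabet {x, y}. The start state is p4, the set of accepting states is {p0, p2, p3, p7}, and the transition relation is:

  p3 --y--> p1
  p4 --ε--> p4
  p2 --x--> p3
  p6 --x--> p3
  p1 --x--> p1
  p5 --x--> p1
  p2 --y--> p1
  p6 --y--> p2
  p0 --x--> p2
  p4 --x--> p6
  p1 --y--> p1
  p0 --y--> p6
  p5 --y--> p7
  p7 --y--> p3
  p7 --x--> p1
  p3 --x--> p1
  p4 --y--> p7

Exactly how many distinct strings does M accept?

5

The useful subgraph on states {p2, p3, p4, p6, p7} is acyclic, so L(M) is finite; the longest accepting path visits 4 useful states, giving maximum string length 3.
Counting accepting paths from p4 by length: 1 of length 1, 3 of length 2, 1 of length 3. Total 5.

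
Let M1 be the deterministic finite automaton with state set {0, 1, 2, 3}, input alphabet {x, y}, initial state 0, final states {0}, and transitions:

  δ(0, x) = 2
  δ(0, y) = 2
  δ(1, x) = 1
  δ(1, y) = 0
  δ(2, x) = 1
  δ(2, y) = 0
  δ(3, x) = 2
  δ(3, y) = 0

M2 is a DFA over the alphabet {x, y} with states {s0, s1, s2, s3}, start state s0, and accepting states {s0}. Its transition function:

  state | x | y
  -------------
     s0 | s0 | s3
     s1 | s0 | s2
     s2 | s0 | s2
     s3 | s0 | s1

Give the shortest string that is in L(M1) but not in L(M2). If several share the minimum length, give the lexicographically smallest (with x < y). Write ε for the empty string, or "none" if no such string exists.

The string xy is accepted by M1 but not by M2.
No shorter string lies in the difference, and xy is the lexicographically first length-2 string in L(M1) \ L(M2).

xy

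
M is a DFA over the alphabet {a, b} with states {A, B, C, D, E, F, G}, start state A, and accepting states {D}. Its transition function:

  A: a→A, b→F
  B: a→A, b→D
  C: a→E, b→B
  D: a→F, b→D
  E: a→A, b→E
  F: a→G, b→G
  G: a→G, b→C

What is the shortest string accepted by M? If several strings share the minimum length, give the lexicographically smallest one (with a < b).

A breadth-first search from A reaches an accepting state first via the path A → F → G → C → B → D on input babbb.
No string of length < 5 is accepted (BFS exhausts all shorter strings without reaching an accepting state), and babbb is the lexicographically least accepting string of length 5.

babbb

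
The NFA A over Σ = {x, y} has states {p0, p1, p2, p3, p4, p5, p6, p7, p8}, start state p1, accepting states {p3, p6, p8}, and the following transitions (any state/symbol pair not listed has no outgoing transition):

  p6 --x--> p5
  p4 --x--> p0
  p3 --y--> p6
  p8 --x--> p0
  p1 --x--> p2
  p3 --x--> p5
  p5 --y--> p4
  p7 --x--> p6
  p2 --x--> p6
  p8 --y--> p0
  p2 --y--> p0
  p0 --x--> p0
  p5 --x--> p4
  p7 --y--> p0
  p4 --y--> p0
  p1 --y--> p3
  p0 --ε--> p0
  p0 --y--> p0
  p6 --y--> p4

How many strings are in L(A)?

3

The useful subgraph on states {p1, p2, p3, p6} is acyclic, so L(A) is finite; the longest accepting path visits 3 useful states, giving maximum string length 2.
Counting accepting paths from p1 by length: 1 of length 1, 2 of length 2. Total 3.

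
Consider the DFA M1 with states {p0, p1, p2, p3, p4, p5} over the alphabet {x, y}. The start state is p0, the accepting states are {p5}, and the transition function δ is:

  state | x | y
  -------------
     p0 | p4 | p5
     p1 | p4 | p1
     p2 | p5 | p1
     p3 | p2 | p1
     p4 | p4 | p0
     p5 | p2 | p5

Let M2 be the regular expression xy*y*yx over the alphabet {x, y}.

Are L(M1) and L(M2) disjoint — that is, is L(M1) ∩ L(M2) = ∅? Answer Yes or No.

Yes

Converting the expression M2 to a DFA (subset construction, then merging equivalent states) gives the minimal DFA with states {r0, r1, r2, r3, r4}, start state r0, accepting states {r4} and transitions r0: x→r1, y→r2; r1: x→r2, y→r3; r2: x→r2, y→r2; r3: x→r4, y→r3; r4: x→r2, y→r2.
Exploring the product automaton M1 × M2 from the start pair (p0, r0), following both machines on each input symbol, reaches 11 state pairs: (p0, r0), (p4, r1), (p5, r2), (p4, r2), (p0, r3), (p2, r2), (p0, r2), (p4, r4), (p5, r3), (p1, r2), (p2, r4).
M1 accepts in {p5} and M2 accepts in {r4}; no reachable pair has both components accepting, so no string drives both machines to acceptance simultaneously and L(M1) ∩ L(M2) = ∅.
So no string is accepted by both, and the intersection is empty.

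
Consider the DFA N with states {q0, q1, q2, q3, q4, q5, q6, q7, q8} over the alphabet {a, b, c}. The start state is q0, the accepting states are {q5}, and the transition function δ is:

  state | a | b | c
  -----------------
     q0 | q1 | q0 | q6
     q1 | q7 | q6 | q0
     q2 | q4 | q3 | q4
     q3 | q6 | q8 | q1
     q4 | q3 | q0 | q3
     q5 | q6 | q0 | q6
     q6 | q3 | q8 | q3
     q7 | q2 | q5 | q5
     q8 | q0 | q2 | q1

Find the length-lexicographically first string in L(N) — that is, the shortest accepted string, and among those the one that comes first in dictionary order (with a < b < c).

A breadth-first search from q0 reaches an accepting state first via the path q0 → q1 → q7 → q5 on input aab.
No string of length < 3 is accepted (BFS exhausts all shorter strings without reaching an accepting state), and aab is the lexicographically least accepting string of length 3.

aab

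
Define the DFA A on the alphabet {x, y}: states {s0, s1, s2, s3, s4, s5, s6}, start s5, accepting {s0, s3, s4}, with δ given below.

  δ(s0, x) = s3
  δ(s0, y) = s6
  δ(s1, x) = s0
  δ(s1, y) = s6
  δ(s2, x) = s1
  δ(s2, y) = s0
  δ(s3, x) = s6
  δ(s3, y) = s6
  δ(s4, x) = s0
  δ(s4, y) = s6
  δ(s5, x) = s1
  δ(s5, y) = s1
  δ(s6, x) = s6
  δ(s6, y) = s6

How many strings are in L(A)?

The useful subgraph on states {s0, s1, s3, s5} is acyclic, so L(A) is finite; the longest accepting path visits 4 useful states, giving maximum string length 3.
Counting accepting paths from s5 by length: 2 of length 2, 2 of length 3. Total 4.

4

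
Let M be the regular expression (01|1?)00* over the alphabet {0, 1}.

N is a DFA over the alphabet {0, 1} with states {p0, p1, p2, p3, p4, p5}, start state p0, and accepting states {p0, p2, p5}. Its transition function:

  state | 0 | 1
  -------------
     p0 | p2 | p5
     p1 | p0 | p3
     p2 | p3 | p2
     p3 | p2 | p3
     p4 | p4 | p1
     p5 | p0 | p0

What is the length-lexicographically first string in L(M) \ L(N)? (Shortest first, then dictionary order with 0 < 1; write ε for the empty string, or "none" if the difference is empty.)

The string 00 is accepted by M but not by N.
No shorter string lies in the difference, and 00 is the lexicographically first length-2 string in L(M) \ L(N).

00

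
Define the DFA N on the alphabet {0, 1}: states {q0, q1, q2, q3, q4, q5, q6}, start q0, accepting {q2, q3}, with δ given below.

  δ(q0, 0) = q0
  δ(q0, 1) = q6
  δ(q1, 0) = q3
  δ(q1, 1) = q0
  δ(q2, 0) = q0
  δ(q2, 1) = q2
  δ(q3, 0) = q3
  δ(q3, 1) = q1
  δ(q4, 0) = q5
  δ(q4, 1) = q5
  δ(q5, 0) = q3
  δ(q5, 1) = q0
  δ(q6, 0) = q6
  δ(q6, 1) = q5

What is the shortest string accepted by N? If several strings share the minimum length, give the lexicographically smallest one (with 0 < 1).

110

A breadth-first search from q0 reaches an accepting state first via the path q0 → q6 → q5 → q3 on input 110.
No string of length < 3 is accepted (BFS exhausts all shorter strings without reaching an accepting state), and 110 is the lexicographically least accepting string of length 3.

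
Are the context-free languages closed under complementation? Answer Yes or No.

No

CFLs are closed under union, so if they were also closed under complement they would be closed under intersection by De Morgan (L₁ ∩ L₂ is the complement of the union of the complements). But {aⁿbⁿcᵐ} ∩ {aᵐbⁿcⁿ} = {aⁿbⁿcⁿ} is not context-free although both operands are.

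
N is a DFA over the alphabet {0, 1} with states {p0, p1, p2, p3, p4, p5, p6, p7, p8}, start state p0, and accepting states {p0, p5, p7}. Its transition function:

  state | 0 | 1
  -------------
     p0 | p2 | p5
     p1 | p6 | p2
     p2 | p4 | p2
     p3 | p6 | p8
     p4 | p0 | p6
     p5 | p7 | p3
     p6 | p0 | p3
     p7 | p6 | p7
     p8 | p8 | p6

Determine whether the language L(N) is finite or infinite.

State p2 is reachable from the start and can reach an accepting state, and it lies on the cycle p2 → p2.
Traversing that cycle any number of times yields accepted strings of unbounded length, so the language is infinite.

infinite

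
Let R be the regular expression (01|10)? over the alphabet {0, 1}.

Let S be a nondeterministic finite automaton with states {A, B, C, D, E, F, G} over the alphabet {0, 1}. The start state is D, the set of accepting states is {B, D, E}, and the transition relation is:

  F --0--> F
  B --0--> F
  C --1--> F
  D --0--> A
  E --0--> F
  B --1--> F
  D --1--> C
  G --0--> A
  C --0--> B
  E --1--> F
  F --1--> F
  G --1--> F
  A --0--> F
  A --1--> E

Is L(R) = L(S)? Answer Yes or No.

Yes

Converting the expression R to a DFA (subset construction, then merging equivalent states) gives the minimal DFA with states {r0, r1, r2, r3, r4}, start state r0, accepting states {r0, r4} and transitions r0: 0→r1, 1→r2; r1: 0→r3, 1→r4; r2: 0→r4, 1→r3; r3: 0→r3, 1→r3; r4: 0→r3, 1→r3.
Exploring the product automaton R × S from the start pair (r0, D), following both machines on each input symbol, reaches 6 state pairs: (r0, D), (r1, A), (r2, C), (r3, F), (r4, E), (r4, B).
R accepts in {r0, r4} and S accepts in {B, D, E}. In every reachable pair the two components are either both accepting — (r0, D), (r4, E), (r4, B) — or both non-accepting, so no string is accepted by exactly one of the machines: L(R) \ L(S) and L(S) \ L(R) are both empty.
Hence every string is accepted by R iff it is accepted by S, and the two languages coincide.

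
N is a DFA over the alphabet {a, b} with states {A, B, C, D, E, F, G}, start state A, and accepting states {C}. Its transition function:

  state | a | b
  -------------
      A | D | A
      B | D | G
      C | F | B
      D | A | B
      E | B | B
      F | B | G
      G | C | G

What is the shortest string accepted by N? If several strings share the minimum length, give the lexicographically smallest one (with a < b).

A breadth-first search from A reaches an accepting state first via the path A → D → B → G → C on input abba.
No string of length < 4 is accepted (BFS exhausts all shorter strings without reaching an accepting state), and abba is the lexicographically least accepting string of length 4.

abba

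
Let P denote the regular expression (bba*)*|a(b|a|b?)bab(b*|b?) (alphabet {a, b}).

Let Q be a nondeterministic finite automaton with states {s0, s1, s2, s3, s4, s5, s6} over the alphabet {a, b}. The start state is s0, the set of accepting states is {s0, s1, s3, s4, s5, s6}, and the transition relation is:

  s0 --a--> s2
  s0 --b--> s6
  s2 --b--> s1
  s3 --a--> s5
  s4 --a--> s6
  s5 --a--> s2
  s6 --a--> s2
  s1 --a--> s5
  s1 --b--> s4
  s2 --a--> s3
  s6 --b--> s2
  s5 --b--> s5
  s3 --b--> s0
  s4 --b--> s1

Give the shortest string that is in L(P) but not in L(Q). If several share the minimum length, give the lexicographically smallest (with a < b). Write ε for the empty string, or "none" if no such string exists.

bb

The string bb is accepted by P but not by Q.
No shorter string lies in the difference, and bb is the lexicographically first length-2 string in L(P) \ L(Q).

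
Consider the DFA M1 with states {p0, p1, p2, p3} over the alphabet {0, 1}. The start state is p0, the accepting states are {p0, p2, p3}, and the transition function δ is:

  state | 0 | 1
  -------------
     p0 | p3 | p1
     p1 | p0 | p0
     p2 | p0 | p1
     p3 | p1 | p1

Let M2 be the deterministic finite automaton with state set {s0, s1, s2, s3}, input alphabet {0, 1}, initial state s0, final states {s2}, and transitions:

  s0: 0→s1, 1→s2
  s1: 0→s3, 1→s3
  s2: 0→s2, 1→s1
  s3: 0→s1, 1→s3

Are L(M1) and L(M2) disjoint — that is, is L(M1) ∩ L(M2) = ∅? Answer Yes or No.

No

The string 10 is accepted by both M1 and M2.
Hence L(M1) ∩ L(M2) ≠ ∅.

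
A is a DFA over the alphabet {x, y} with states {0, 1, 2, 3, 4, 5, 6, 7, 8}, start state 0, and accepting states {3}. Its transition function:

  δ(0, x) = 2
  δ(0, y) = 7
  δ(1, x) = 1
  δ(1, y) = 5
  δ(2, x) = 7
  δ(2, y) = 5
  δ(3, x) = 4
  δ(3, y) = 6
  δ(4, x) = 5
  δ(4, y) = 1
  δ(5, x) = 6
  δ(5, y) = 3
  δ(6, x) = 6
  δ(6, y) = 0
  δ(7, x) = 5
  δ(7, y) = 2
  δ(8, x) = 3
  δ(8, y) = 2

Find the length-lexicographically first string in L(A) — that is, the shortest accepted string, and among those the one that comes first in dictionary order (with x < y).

xyy

A breadth-first search from 0 reaches an accepting state first via the path 0 → 2 → 5 → 3 on input xyy.
No string of length < 3 is accepted (BFS exhausts all shorter strings without reaching an accepting state), and xyy is the lexicographically least accepting string of length 3.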